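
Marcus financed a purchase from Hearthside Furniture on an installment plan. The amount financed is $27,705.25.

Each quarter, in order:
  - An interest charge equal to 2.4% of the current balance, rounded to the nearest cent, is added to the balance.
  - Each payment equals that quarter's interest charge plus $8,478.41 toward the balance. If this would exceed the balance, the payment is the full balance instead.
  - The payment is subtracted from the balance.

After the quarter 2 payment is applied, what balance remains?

$10,748.43

# | Opening | Interest | Payment | End bal
1 | $27,705.25 | $664.93 | $9,143.34 | $19,226.84
2 | $19,226.84 | $461.44 | $8,939.85 | $10,748.43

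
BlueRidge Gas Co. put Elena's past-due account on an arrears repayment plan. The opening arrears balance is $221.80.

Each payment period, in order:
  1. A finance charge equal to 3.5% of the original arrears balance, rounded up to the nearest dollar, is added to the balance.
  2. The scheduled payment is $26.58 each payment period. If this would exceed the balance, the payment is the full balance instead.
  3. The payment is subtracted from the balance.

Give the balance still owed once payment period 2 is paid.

Payment period 1: $221.80 +$8.00 interest = $229.80; pay $26.58 → $203.22
Payment period 2: $203.22 +$8.00 interest = $211.22; pay $26.58 → $184.64

$184.64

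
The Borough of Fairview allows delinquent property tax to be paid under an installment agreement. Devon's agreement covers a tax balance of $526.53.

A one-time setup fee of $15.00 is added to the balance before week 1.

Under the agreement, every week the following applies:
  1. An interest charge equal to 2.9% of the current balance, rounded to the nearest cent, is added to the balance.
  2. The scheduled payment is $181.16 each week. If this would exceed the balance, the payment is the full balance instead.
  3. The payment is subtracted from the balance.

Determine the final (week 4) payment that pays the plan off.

$31.52

Week 1: $541.53 +$15.70 interest = $557.23; pay $181.16 → $376.07
Week 2: $376.07 +$10.91 interest = $386.98; pay $181.16 → $205.82
Week 3: $205.82 +$5.97 interest = $211.79; pay $181.16 → $30.63
Week 4: $30.63 +$0.89 interest = $31.52; pay $31.52 → $0.00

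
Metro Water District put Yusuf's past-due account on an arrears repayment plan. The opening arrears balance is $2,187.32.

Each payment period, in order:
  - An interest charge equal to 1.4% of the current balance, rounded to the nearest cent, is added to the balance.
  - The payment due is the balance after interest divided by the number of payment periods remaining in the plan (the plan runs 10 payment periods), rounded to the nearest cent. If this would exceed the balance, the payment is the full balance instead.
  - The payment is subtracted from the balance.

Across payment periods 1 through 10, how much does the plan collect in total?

$2,363.02

Payment period 1: $2,187.32 +$30.62 interest = $2,217.94; pay $221.79 → $1,996.15
Payment period 2: $1,996.15 +$27.95 interest = $2,024.10; pay $224.90 → $1,799.20
Payment period 3: $1,799.20 +$25.19 interest = $1,824.39; pay $228.05 → $1,596.34
Payment period 4: $1,596.34 +$22.35 interest = $1,618.69; pay $231.24 → $1,387.45
Payment period 5: $1,387.45 +$19.42 interest = $1,406.87; pay $234.48 → $1,172.39
Payment period 6: $1,172.39 +$16.41 interest = $1,188.80; pay $237.76 → $951.04
Payment period 7: $951.04 +$13.31 interest = $964.35; pay $241.09 → $723.26
Payment period 8: $723.26 +$10.13 interest = $733.39; pay $244.46 → $488.93
Payment period 9: $488.93 +$6.85 interest = $495.78; pay $247.89 → $247.89
Payment period 10: $247.89 +$3.47 interest = $251.36; pay $251.36 → $0.00
Total paid: $2,363.02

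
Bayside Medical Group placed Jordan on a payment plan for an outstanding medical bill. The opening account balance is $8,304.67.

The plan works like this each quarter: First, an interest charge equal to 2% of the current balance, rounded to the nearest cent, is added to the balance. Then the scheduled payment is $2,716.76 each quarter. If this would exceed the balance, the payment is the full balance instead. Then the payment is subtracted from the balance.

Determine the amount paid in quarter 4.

Quarter 1: $8,304.67 +$166.09 interest = $8,470.76; pay $2,716.76 → $5,754.00
Quarter 2: $5,754.00 +$115.08 interest = $5,869.08; pay $2,716.76 → $3,152.32
Quarter 3: $3,152.32 +$63.05 interest = $3,215.37; pay $2,716.76 → $498.61
Quarter 4: $498.61 +$9.97 interest = $508.58; pay $508.58 → $0.00

$508.58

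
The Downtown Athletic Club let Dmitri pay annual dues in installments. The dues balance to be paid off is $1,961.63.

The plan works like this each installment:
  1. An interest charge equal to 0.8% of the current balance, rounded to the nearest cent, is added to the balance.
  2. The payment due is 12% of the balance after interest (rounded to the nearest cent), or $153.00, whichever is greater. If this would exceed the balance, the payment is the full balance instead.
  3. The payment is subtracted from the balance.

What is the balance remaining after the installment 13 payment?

# | Opening | Interest | Payment | End bal
1 | $1,961.63 | $15.69 | $237.28 | $1,740.04
2 | $1,740.04 | $13.92 | $210.48 | $1,543.48
3 | $1,543.48 | $12.35 | $186.70 | $1,369.13
4 | $1,369.13 | $10.95 | $165.61 | $1,214.47
5 | $1,214.47 | $9.72 | $153.00 | $1,071.19
6 | $1,071.19 | $8.57 | $153.00 | $926.76
7 | $926.76 | $7.41 | $153.00 | $781.17
8 | $781.17 | $6.25 | $153.00 | $634.42
9 | $634.42 | $5.08 | $153.00 | $486.50
10 | $486.50 | $3.89 | $153.00 | $337.39
11 | $337.39 | $2.70 | $153.00 | $187.09
12 | $187.09 | $1.50 | $153.00 | $35.59
13 | $35.59 | $0.28 | $35.87 | $0.00

$0.00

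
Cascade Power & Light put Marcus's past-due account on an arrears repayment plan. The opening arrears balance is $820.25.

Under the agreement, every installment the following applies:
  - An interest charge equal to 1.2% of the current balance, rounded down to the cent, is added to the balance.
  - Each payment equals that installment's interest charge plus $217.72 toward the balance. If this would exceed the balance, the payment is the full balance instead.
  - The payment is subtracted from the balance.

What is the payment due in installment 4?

# | Opening | Interest | Payment | End bal
1 | $820.25 | $9.84 | $227.56 | $602.53
2 | $602.53 | $7.23 | $224.95 | $384.81
3 | $384.81 | $4.61 | $222.33 | $167.09
4 | $167.09 | $2.00 | $169.09 | $0.00

$169.09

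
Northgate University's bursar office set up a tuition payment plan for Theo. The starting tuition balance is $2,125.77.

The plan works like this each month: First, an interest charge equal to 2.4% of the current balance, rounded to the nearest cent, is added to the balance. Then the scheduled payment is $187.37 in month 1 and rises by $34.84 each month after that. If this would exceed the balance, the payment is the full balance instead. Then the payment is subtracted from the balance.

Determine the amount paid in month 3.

$257.05

Month 1: opening $2,125.77; interest $51.02 → $2,176.79; payment $187.37; balance $1,989.42
Month 2: opening $1,989.42; interest $47.75 → $2,037.17; payment $222.21; balance $1,814.96
Month 3: opening $1,814.96; interest $43.56 → $1,858.52; payment $257.05; balance $1,601.47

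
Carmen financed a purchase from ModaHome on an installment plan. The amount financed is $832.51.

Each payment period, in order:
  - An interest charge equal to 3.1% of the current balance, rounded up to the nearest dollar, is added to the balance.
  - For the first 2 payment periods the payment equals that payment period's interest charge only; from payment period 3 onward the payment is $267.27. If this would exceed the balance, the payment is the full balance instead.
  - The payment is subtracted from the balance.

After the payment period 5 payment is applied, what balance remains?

$86.70

Payment period 1: $832.51 +$26.00 interest = $858.51; pay $26.00 → $832.51
Payment period 2: $832.51 +$26.00 interest = $858.51; pay $26.00 → $832.51
Payment period 3: $832.51 +$26.00 interest = $858.51; pay $267.27 → $591.24
Payment period 4: $591.24 +$19.00 interest = $610.24; pay $267.27 → $342.97
Payment period 5: $342.97 +$11.00 interest = $353.97; pay $267.27 → $86.70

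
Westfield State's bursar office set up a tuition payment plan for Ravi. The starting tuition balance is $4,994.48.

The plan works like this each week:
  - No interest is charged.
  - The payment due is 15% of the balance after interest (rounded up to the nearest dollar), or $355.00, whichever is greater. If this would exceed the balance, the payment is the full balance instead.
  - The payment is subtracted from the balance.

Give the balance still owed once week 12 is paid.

$0.00

Week 1: opening $4,994.48; payment $750.00; balance $4,244.48
Week 2: opening $4,244.48; payment $637.00; balance $3,607.48
Week 3: opening $3,607.48; payment $542.00; balance $3,065.48
Week 4: opening $3,065.48; payment $460.00; balance $2,605.48
Week 5: opening $2,605.48; payment $391.00; balance $2,214.48
Week 6: opening $2,214.48; payment $355.00; balance $1,859.48
Week 7: opening $1,859.48; payment $355.00; balance $1,504.48
Week 8: opening $1,504.48; payment $355.00; balance $1,149.48
Week 9: opening $1,149.48; payment $355.00; balance $794.48
Week 10: opening $794.48; payment $355.00; balance $439.48
Week 11: opening $439.48; payment $355.00; balance $84.48
Week 12: opening $84.48; payment $84.48; balance $0.00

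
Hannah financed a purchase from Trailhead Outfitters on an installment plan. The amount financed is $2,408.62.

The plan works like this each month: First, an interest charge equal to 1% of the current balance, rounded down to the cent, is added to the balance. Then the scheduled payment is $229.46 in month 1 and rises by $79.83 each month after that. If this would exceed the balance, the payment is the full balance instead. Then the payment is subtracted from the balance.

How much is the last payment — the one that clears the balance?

Month 1: opening $2,408.62; interest $24.08 → $2,432.70; payment $229.46; balance $2,203.24
Month 2: opening $2,203.24; interest $22.03 → $2,225.27; payment $309.29; balance $1,915.98
Month 3: opening $1,915.98; interest $19.15 → $1,935.13; payment $389.12; balance $1,546.01
Month 4: opening $1,546.01; interest $15.46 → $1,561.47; payment $468.95; balance $1,092.52
Month 5: opening $1,092.52; interest $10.92 → $1,103.44; payment $548.78; balance $554.66
Month 6: opening $554.66; interest $5.54 → $560.20; payment $560.20; balance $0.00

$560.20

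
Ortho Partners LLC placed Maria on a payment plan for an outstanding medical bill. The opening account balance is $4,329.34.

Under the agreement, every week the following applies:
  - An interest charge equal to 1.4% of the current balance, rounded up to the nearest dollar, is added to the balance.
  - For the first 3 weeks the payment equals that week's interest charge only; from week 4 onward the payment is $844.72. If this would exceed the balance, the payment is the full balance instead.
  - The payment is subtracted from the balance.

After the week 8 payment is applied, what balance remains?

$299.74

# | Opening | Interest | Payment | End bal
1 | $4,329.34 | $61.00 | $61.00 | $4,329.34
2 | $4,329.34 | $61.00 | $61.00 | $4,329.34
3 | $4,329.34 | $61.00 | $61.00 | $4,329.34
4 | $4,329.34 | $61.00 | $844.72 | $3,545.62
5 | $3,545.62 | $50.00 | $844.72 | $2,750.90
6 | $2,750.90 | $39.00 | $844.72 | $1,945.18
7 | $1,945.18 | $28.00 | $844.72 | $1,128.46
8 | $1,128.46 | $16.00 | $844.72 | $299.74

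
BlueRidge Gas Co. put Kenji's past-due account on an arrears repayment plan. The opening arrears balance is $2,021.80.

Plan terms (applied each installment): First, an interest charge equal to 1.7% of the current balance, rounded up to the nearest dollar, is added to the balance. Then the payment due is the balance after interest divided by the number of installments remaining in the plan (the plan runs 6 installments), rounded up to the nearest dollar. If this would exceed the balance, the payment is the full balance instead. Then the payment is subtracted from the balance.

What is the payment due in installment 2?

Installment 1: $2,021.80 +$35.00 interest = $2,056.80; pay $343.00 → $1,713.80
Installment 2: $1,713.80 +$30.00 interest = $1,743.80; pay $349.00 → $1,394.80

$349.00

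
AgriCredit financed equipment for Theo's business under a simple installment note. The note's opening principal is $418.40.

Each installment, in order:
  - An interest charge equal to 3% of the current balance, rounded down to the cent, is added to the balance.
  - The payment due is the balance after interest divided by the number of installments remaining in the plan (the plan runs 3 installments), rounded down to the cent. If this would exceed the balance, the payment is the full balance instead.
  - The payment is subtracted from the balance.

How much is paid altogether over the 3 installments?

$443.99

Installment 1: $418.40 +$12.55 interest = $430.95; pay $143.65 → $287.30
Installment 2: $287.30 +$8.61 interest = $295.91; pay $147.95 → $147.96
Installment 3: $147.96 +$4.43 interest = $152.39; pay $152.39 → $0.00
Total paid: $443.99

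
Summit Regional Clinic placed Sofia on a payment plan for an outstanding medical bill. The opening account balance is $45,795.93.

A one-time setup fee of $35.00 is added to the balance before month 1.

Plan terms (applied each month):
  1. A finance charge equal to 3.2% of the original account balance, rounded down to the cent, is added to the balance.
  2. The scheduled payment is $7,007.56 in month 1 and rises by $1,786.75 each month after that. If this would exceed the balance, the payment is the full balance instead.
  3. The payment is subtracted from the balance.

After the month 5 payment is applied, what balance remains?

Month 1: opening $45,830.93; interest $1,465.46 → $47,296.39; payment $7,007.56; balance $40,288.83
Month 2: opening $40,288.83; interest $1,465.46 → $41,754.29; payment $8,794.31; balance $32,959.98
Month 3: opening $32,959.98; interest $1,465.46 → $34,425.44; payment $10,581.06; balance $23,844.38
Month 4: opening $23,844.38; interest $1,465.46 → $25,309.84; payment $12,367.81; balance $12,942.03
Month 5: opening $12,942.03; interest $1,465.46 → $14,407.49; payment $14,154.56; balance $252.93

$252.93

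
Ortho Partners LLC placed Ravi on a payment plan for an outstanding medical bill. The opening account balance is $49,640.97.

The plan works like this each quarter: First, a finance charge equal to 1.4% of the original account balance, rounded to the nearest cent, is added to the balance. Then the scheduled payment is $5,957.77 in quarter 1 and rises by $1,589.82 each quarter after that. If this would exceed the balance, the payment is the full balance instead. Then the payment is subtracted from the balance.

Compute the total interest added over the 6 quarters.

# | Opening | Interest | Payment | End bal
1 | $49,640.97 | $694.97 | $5,957.77 | $44,378.17
2 | $44,378.17 | $694.97 | $7,547.59 | $37,525.55
3 | $37,525.55 | $694.97 | $9,137.41 | $29,083.11
4 | $29,083.11 | $694.97 | $10,727.23 | $19,050.85
5 | $19,050.85 | $694.97 | $12,317.05 | $7,428.77
6 | $7,428.77 | $694.97 | $8,123.74 | $0.00
Total interest: $694.97 + $694.97 + $694.97 + $694.97 + $694.97 + $694.97 = $4,169.82

$4,169.82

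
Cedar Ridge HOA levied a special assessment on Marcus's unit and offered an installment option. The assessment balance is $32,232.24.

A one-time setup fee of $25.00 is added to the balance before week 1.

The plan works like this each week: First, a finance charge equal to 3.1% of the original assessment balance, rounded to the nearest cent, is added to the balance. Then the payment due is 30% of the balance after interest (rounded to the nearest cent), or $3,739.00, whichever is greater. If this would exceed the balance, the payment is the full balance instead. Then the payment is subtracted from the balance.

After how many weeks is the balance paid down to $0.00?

# | Opening | Interest | Payment | End bal
1 | $32,257.24 | $999.20 | $9,976.93 | $23,279.51
2 | $23,279.51 | $999.20 | $7,283.61 | $16,995.10
3 | $16,995.10 | $999.20 | $5,398.29 | $12,596.01
4 | $12,596.01 | $999.20 | $4,078.56 | $9,516.65
5 | $9,516.65 | $999.20 | $3,739.00 | $6,776.85
6 | $6,776.85 | $999.20 | $3,739.00 | $4,037.05
7 | $4,037.05 | $999.20 | $3,739.00 | $1,297.25
8 | $1,297.25 | $999.20 | $2,296.45 | $0.00
Balance reaches $0.00 in week 8.

8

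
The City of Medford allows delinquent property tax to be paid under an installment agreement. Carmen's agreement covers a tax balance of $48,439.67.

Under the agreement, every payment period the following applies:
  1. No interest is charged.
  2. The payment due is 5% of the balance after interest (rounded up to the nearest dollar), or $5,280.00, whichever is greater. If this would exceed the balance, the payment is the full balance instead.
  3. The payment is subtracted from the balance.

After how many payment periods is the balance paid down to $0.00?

10

Payment period 1: $48,439.67 − $5,280.00 → $43,159.67
Payment period 2: $43,159.67 − $5,280.00 → $37,879.67
Payment period 3: $37,879.67 − $5,280.00 → $32,599.67
Payment period 4: $32,599.67 − $5,280.00 → $27,319.67
Payment period 5: $27,319.67 − $5,280.00 → $22,039.67
Payment period 6: $22,039.67 − $5,280.00 → $16,759.67
Payment period 7: $16,759.67 − $5,280.00 → $11,479.67
Payment period 8: $11,479.67 − $5,280.00 → $6,199.67
Payment period 9: $6,199.67 − $5,280.00 → $919.67
Payment period 10: $919.67 − $919.67 → $0.00
Balance reaches $0.00 in payment period 10.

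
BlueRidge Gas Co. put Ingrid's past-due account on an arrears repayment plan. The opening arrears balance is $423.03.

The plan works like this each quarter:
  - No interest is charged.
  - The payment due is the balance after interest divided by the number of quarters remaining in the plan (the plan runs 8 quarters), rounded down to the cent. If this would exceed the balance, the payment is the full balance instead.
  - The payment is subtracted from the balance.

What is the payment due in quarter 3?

# | Opening | Payment | End bal
1 | $423.03 | $52.87 | $370.16
2 | $370.16 | $52.88 | $317.28
3 | $317.28 | $52.88 | $264.40

$52.88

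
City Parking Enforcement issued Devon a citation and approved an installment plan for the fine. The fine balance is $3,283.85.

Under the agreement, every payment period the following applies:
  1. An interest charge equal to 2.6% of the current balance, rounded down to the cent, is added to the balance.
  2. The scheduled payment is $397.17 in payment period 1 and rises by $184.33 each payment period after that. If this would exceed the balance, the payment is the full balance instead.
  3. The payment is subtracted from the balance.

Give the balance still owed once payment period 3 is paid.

$1,766.16

Payment period 1: $3,283.85 +$85.38 interest = $3,369.23; pay $397.17 → $2,972.06
Payment period 2: $2,972.06 +$77.27 interest = $3,049.33; pay $581.50 → $2,467.83
Payment period 3: $2,467.83 +$64.16 interest = $2,531.99; pay $765.83 → $1,766.16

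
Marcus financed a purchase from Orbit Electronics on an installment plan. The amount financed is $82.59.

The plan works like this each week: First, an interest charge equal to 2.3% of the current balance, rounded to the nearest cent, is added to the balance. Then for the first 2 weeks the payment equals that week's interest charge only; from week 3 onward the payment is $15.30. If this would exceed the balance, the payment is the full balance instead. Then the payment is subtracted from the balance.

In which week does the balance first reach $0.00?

8

Week 1: opening $82.59; interest $1.90 → $84.49; payment $1.90; balance $82.59
Week 2: opening $82.59; interest $1.90 → $84.49; payment $1.90; balance $82.59
Week 3: opening $82.59; interest $1.90 → $84.49; payment $15.30; balance $69.19
Week 4: opening $69.19; interest $1.59 → $70.78; payment $15.30; balance $55.48
Week 5: opening $55.48; interest $1.28 → $56.76; payment $15.30; balance $41.46
Week 6: opening $41.46; interest $0.95 → $42.41; payment $15.30; balance $27.11
Week 7: opening $27.11; interest $0.62 → $27.73; payment $15.30; balance $12.43
Week 8: opening $12.43; interest $0.29 → $12.72; payment $12.72; balance $0.00
Balance reaches $0.00 in week 8.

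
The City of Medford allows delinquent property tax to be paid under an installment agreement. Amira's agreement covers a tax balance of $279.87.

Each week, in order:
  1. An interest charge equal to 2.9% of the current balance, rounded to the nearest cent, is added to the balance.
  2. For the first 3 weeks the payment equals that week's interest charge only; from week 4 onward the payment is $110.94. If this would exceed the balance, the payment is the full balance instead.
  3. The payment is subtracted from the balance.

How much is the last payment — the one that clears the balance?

Week 1: opening $279.87; interest $8.12 → $287.99; payment $8.12; balance $279.87
Week 2: opening $279.87; interest $8.12 → $287.99; payment $8.12; balance $279.87
Week 3: opening $279.87; interest $8.12 → $287.99; payment $8.12; balance $279.87
Week 4: opening $279.87; interest $8.12 → $287.99; payment $110.94; balance $177.05
Week 5: opening $177.05; interest $5.13 → $182.18; payment $110.94; balance $71.24
Week 6: opening $71.24; interest $2.07 → $73.31; payment $73.31; balance $0.00

$73.31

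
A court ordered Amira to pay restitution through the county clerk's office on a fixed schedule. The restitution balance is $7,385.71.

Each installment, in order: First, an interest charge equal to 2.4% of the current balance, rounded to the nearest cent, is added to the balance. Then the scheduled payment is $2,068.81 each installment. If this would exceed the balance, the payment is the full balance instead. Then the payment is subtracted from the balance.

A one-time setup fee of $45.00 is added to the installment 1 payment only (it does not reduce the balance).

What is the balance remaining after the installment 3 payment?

$1,573.77

# | Opening | Interest | Payment | Fee | End bal
1 | $7,385.71 | $177.26 | $2,068.81 | $45.00 | $5,494.16
2 | $5,494.16 | $131.86 | $2,068.81 | — | $3,557.21
3 | $3,557.21 | $85.37 | $2,068.81 | — | $1,573.77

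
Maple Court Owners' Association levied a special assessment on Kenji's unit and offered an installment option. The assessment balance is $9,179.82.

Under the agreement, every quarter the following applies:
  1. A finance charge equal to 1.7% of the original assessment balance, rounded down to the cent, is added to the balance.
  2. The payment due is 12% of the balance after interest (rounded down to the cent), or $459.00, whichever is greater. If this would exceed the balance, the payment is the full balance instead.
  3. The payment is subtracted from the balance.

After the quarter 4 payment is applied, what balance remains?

$5,963.21

Quarter 1: opening $9,179.82; interest $156.05 → $9,335.87; payment $1,120.30; balance $8,215.57
Quarter 2: opening $8,215.57; interest $156.05 → $8,371.62; payment $1,004.59; balance $7,367.03
Quarter 3: opening $7,367.03; interest $156.05 → $7,523.08; payment $902.76; balance $6,620.32
Quarter 4: opening $6,620.32; interest $156.05 → $6,776.37; payment $813.16; balance $5,963.21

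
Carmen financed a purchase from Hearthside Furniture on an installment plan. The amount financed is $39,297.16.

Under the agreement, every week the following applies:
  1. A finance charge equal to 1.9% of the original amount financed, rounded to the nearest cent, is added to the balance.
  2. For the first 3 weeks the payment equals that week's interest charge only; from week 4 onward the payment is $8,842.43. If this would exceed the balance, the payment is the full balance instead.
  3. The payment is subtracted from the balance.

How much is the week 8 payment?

$7,660.69

Week 1: opening $39,297.16; interest $746.65 → $40,043.81; payment $746.65; balance $39,297.16
Week 2: opening $39,297.16; interest $746.65 → $40,043.81; payment $746.65; balance $39,297.16
Week 3: opening $39,297.16; interest $746.65 → $40,043.81; payment $746.65; balance $39,297.16
Week 4: opening $39,297.16; interest $746.65 → $40,043.81; payment $8,842.43; balance $31,201.38
Week 5: opening $31,201.38; interest $746.65 → $31,948.03; payment $8,842.43; balance $23,105.60
Week 6: opening $23,105.60; interest $746.65 → $23,852.25; payment $8,842.43; balance $15,009.82
Week 7: opening $15,009.82; interest $746.65 → $15,756.47; payment $8,842.43; balance $6,914.04
Week 8: opening $6,914.04; interest $746.65 → $7,660.69; payment $7,660.69; balance $0.00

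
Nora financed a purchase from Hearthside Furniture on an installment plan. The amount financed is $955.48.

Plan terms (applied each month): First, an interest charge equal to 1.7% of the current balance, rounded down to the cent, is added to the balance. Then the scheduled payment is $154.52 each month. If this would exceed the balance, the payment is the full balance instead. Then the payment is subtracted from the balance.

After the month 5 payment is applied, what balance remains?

$240.17

Month 1: $955.48 +$16.24 interest = $971.72; pay $154.52 → $817.20
Month 2: $817.20 +$13.89 interest = $831.09; pay $154.52 → $676.57
Month 3: $676.57 +$11.50 interest = $688.07; pay $154.52 → $533.55
Month 4: $533.55 +$9.07 interest = $542.62; pay $154.52 → $388.10
Month 5: $388.10 +$6.59 interest = $394.69; pay $154.52 → $240.17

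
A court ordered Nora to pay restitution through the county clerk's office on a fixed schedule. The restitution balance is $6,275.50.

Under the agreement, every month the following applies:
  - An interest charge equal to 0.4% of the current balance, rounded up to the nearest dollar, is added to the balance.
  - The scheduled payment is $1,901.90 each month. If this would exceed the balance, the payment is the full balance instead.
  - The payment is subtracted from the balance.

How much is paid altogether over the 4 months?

Month 1: opening $6,275.50; interest $26.00 → $6,301.50; payment $1,901.90; balance $4,399.60
Month 2: opening $4,399.60; interest $18.00 → $4,417.60; payment $1,901.90; balance $2,515.70
Month 3: opening $2,515.70; interest $11.00 → $2,526.70; payment $1,901.90; balance $624.80
Month 4: opening $624.80; interest $3.00 → $627.80; payment $627.80; balance $0.00
Total paid: $6,333.50

$6,333.50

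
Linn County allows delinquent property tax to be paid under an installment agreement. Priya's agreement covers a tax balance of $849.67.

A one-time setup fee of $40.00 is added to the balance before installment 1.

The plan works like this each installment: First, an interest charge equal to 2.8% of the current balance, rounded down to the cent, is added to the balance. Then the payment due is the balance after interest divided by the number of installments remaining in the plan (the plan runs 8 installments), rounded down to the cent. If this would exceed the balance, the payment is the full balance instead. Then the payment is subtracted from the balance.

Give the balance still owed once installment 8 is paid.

Installment 1: $889.67 +$24.91 interest = $914.58; pay $114.32 → $800.26
Installment 2: $800.26 +$22.40 interest = $822.66; pay $117.52 → $705.14
Installment 3: $705.14 +$19.74 interest = $724.88; pay $120.81 → $604.07
Installment 4: $604.07 +$16.91 interest = $620.98; pay $124.19 → $496.79
Installment 5: $496.79 +$13.91 interest = $510.70; pay $127.67 → $383.03
Installment 6: $383.03 +$10.72 interest = $393.75; pay $131.25 → $262.50
Installment 7: $262.50 +$7.35 interest = $269.85; pay $134.92 → $134.93
Installment 8: $134.93 +$3.77 interest = $138.70; pay $138.70 → $0.00

$0.00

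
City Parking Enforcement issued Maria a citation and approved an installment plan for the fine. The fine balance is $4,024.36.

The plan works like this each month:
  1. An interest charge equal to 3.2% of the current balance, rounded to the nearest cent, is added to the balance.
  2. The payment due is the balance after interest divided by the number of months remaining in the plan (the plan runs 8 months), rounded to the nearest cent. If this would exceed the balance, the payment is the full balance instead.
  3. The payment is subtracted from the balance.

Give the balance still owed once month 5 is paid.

Month 1: opening $4,024.36; interest $128.78 → $4,153.14; payment $519.14; balance $3,634.00
Month 2: opening $3,634.00; interest $116.29 → $3,750.29; payment $535.76; balance $3,214.53
Month 3: opening $3,214.53; interest $102.86 → $3,317.39; payment $552.90; balance $2,764.49
Month 4: opening $2,764.49; interest $88.46 → $2,852.95; payment $570.59; balance $2,282.36
Month 5: opening $2,282.36; interest $73.04 → $2,355.40; payment $588.85; balance $1,766.55

$1,766.55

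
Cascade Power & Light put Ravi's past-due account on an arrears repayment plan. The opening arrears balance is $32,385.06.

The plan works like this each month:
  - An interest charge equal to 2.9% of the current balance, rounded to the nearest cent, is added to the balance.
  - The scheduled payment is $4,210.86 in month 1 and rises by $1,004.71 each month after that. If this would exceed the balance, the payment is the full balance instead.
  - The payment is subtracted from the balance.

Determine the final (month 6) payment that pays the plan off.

# | Opening | Interest | Payment | End bal
1 | $32,385.06 | $939.17 | $4,210.86 | $29,113.37
2 | $29,113.37 | $844.29 | $5,215.57 | $24,742.09
3 | $24,742.09 | $717.52 | $6,220.28 | $19,239.33
4 | $19,239.33 | $557.94 | $7,224.99 | $12,572.28
5 | $12,572.28 | $364.60 | $8,229.70 | $4,707.18
6 | $4,707.18 | $136.51 | $4,843.69 | $0.00

$4,843.69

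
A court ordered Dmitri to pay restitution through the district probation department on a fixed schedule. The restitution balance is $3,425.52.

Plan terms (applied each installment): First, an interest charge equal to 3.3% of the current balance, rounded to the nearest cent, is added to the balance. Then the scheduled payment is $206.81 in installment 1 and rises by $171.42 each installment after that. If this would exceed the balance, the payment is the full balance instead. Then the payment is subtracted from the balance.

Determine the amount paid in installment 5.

$892.49

Installment 1: opening $3,425.52; interest $113.04 → $3,538.56; payment $206.81; balance $3,331.75
Installment 2: opening $3,331.75; interest $109.95 → $3,441.70; payment $378.23; balance $3,063.47
Installment 3: opening $3,063.47; interest $101.09 → $3,164.56; payment $549.65; balance $2,614.91
Installment 4: opening $2,614.91; interest $86.29 → $2,701.20; payment $721.07; balance $1,980.13
Installment 5: opening $1,980.13; interest $65.34 → $2,045.47; payment $892.49; balance $1,152.98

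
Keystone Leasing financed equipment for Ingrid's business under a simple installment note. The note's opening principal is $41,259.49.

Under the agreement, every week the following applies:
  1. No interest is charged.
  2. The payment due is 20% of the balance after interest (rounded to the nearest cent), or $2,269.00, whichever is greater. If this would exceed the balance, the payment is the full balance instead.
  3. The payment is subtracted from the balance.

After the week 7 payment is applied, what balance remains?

Week 1: opening $41,259.49; payment $8,251.90; balance $33,007.59
Week 2: opening $33,007.59; payment $6,601.52; balance $26,406.07
Week 3: opening $26,406.07; payment $5,281.21; balance $21,124.86
Week 4: opening $21,124.86; payment $4,224.97; balance $16,899.89
Week 5: opening $16,899.89; payment $3,379.98; balance $13,519.91
Week 6: opening $13,519.91; payment $2,703.98; balance $10,815.93
Week 7: opening $10,815.93; payment $2,269.00; balance $8,546.93

$8,546.93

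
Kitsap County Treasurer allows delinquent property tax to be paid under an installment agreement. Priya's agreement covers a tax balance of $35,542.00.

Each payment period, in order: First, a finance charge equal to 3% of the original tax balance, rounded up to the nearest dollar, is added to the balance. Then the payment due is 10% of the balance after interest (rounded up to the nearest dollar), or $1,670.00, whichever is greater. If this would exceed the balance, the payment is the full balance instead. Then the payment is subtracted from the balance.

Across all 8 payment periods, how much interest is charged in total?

# | Opening | Interest | Payment | End bal
1 | $35,542.00 | $1,067.00 | $3,661.00 | $32,948.00
2 | $32,948.00 | $1,067.00 | $3,402.00 | $30,613.00
3 | $30,613.00 | $1,067.00 | $3,168.00 | $28,512.00
4 | $28,512.00 | $1,067.00 | $2,958.00 | $26,621.00
5 | $26,621.00 | $1,067.00 | $2,769.00 | $24,919.00
6 | $24,919.00 | $1,067.00 | $2,599.00 | $23,387.00
7 | $23,387.00 | $1,067.00 | $2,446.00 | $22,008.00
8 | $22,008.00 | $1,067.00 | $2,308.00 | $20,767.00
Total interest: $1,067.00 + $1,067.00 + $1,067.00 + $1,067.00 + $1,067.00 + $1,067.00 + $1,067.00 + $1,067.00 = $8,536.00

$8,536.00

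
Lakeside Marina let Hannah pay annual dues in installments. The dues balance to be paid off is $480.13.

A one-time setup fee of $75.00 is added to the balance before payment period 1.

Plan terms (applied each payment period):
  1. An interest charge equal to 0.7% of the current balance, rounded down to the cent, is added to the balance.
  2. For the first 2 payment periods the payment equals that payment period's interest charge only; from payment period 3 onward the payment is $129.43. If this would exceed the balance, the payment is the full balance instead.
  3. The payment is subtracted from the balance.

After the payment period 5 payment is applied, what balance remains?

# | Opening | Interest | Payment | End bal
1 | $555.13 | $3.88 | $3.88 | $555.13
2 | $555.13 | $3.88 | $3.88 | $555.13
3 | $555.13 | $3.88 | $129.43 | $429.58
4 | $429.58 | $3.00 | $129.43 | $303.15
5 | $303.15 | $2.12 | $129.43 | $175.84

$175.84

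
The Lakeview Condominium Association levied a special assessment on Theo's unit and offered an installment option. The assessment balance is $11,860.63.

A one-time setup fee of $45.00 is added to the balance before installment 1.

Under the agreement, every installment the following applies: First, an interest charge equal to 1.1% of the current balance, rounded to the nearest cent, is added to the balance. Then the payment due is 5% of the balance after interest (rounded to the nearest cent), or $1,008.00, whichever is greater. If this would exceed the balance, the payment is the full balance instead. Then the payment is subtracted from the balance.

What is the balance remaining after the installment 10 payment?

# | Opening | Interest | Payment | End bal
1 | $11,905.63 | $130.96 | $1,008.00 | $11,028.59
2 | $11,028.59 | $121.31 | $1,008.00 | $10,141.90
3 | $10,141.90 | $111.56 | $1,008.00 | $9,245.46
4 | $9,245.46 | $101.70 | $1,008.00 | $8,339.16
5 | $8,339.16 | $91.73 | $1,008.00 | $7,422.89
6 | $7,422.89 | $81.65 | $1,008.00 | $6,496.54
7 | $6,496.54 | $71.46 | $1,008.00 | $5,560.00
8 | $5,560.00 | $61.16 | $1,008.00 | $4,613.16
9 | $4,613.16 | $50.74 | $1,008.00 | $3,655.90
10 | $3,655.90 | $40.21 | $1,008.00 | $2,688.11

$2,688.11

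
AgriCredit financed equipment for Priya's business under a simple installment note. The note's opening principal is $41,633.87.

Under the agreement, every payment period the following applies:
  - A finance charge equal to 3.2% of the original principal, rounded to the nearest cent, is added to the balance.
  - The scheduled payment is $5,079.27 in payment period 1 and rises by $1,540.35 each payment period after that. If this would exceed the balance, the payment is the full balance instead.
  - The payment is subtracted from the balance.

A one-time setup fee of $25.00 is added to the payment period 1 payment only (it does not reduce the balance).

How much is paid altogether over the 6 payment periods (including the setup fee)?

$49,652.55

# | Opening | Interest | Payment | Fee | End bal
1 | $41,633.87 | $1,332.28 | $5,079.27 | $25.00 | $37,886.88
2 | $37,886.88 | $1,332.28 | $6,619.62 | — | $32,599.54
3 | $32,599.54 | $1,332.28 | $8,159.97 | — | $25,771.85
4 | $25,771.85 | $1,332.28 | $9,700.32 | — | $17,403.81
5 | $17,403.81 | $1,332.28 | $11,240.67 | — | $7,495.42
6 | $7,495.42 | $1,332.28 | $8,827.70 | — | $0.00
Total paid: $49,652.55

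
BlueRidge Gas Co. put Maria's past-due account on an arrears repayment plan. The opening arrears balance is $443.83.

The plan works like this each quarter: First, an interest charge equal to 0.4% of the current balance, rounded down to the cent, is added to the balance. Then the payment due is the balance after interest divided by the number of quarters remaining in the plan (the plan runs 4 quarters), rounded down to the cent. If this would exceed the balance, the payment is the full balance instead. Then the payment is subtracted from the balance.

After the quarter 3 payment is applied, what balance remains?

$112.29

Quarter 1: $443.83 +$1.77 interest = $445.60; pay $111.40 → $334.20
Quarter 2: $334.20 +$1.33 interest = $335.53; pay $111.84 → $223.69
Quarter 3: $223.69 +$0.89 interest = $224.58; pay $112.29 → $112.29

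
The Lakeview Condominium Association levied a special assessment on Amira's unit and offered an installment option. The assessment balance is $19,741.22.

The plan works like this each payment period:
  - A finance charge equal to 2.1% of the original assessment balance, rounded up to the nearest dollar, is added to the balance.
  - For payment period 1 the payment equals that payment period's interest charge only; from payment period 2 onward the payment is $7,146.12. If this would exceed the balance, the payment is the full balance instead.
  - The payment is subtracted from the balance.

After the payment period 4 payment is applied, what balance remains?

$0.00

Payment period 1: opening $19,741.22; interest $415.00 → $20,156.22; payment $415.00; balance $19,741.22
Payment period 2: opening $19,741.22; interest $415.00 → $20,156.22; payment $7,146.12; balance $13,010.10
Payment period 3: opening $13,010.10; interest $415.00 → $13,425.10; payment $7,146.12; balance $6,278.98
Payment period 4: opening $6,278.98; interest $415.00 → $6,693.98; payment $6,693.98; balance $0.00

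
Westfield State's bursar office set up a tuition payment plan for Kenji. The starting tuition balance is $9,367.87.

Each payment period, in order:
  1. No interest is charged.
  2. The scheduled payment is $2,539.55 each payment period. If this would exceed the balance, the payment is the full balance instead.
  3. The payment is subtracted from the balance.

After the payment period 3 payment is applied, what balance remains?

Payment period 1: $9,367.87 − $2,539.55 → $6,828.32
Payment period 2: $6,828.32 − $2,539.55 → $4,288.77
Payment period 3: $4,288.77 − $2,539.55 → $1,749.22

$1,749.22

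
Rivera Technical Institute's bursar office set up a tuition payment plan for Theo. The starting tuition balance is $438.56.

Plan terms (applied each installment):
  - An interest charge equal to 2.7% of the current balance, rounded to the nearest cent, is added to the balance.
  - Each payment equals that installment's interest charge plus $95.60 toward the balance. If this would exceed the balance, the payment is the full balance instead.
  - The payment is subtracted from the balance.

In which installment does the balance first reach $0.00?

5

# | Opening | Interest | Payment | End bal
1 | $438.56 | $11.84 | $107.44 | $342.96
2 | $342.96 | $9.26 | $104.86 | $247.36
3 | $247.36 | $6.68 | $102.28 | $151.76
4 | $151.76 | $4.10 | $99.70 | $56.16
5 | $56.16 | $1.52 | $57.68 | $0.00
Balance reaches $0.00 in installment 5.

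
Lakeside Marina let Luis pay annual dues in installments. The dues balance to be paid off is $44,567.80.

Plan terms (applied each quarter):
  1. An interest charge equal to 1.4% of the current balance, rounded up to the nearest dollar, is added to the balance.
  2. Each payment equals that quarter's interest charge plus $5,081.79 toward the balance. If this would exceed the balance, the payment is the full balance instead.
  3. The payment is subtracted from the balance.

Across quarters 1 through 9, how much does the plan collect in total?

$47,625.80

# | Opening | Interest | Payment | End bal
1 | $44,567.80 | $624.00 | $5,705.79 | $39,486.01
2 | $39,486.01 | $553.00 | $5,634.79 | $34,404.22
3 | $34,404.22 | $482.00 | $5,563.79 | $29,322.43
4 | $29,322.43 | $411.00 | $5,492.79 | $24,240.64
5 | $24,240.64 | $340.00 | $5,421.79 | $19,158.85
6 | $19,158.85 | $269.00 | $5,350.79 | $14,077.06
7 | $14,077.06 | $198.00 | $5,279.79 | $8,995.27
8 | $8,995.27 | $126.00 | $5,207.79 | $3,913.48
9 | $3,913.48 | $55.00 | $3,968.48 | $0.00
Total paid: $47,625.80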